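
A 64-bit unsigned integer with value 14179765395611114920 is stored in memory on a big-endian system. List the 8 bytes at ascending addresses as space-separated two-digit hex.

14179765395611114920 in hexadecimal, padded to 64 bits, is 0xC4C8A57FEBC6DDA8.
Split into bytes (most-significant first): C4 C8 A5 7F EB C6 DD A8.
Big-endian stores the most-significant byte at the lowest address.
So the memory order matches the most-significant-first order: C4 C8 A5 7F EB C6 DD A8.

C4 C8 A5 7F EB C6 DD A8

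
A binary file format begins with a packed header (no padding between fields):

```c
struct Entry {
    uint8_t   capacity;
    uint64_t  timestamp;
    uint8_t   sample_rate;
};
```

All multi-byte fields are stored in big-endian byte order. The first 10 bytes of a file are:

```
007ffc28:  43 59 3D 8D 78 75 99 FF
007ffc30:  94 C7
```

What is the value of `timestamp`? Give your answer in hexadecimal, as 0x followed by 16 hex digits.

0x593D8D787599FF94

`timestamp` follows `capacity` (1 byte), so it starts at byte offset 1 and occupies 8 bytes.
Bytes at offsets 1..8: 59 3D 8D 78 75 99 FF 94.
In big-endian order the high byte comes first in memory.
The bytes are already most-significant first: 0x593D8D787599FF94.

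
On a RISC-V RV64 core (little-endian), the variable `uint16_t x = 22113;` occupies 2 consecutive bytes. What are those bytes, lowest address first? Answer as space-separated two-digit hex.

61 56

22113 in hexadecimal, padded to 16 bits, is 0x5661.
Split into bytes (most-significant first): 56 61.
Little-endian stores the least-significant byte at the lowest address.
So at ascending addresses the bytes are 61 56.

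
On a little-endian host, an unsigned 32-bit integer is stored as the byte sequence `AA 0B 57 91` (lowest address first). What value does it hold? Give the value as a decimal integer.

2438400938

Little-endian: lowest address holds the least-significant byte.
Reassemble most-significant byte first: 91 57 0B AA → 0x91570BAA.
0x91570BAA = 2438400938.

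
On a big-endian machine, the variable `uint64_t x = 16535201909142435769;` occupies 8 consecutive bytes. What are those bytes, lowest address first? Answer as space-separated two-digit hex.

16535201909142435769 in hexadecimal, padded to 64 bits, is 0xE578D68773CBB7B9.
Split into bytes (most-significant first): E5 78 D6 87 73 CB B7 B9.
Big-endian stores the most-significant byte at the lowest address.
So the memory order matches the most-significant-first order: E5 78 D6 87 73 CB B7 B9.

E5 78 D6 87 73 CB B7 B9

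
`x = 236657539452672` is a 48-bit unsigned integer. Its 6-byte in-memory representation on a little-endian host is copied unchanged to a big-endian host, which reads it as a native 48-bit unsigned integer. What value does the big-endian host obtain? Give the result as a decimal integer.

236657539452672 in 48-bit hexadecimal is 0xD73D20928F00.
Stored little-endian, the bytes at ascending addresses are 00 8F 92 20 3D D7.
Read back as big-endian, the last byte is least significant, giving 0x008F92203DD7.
0x008F92203DD7 = 616631909847.

616631909847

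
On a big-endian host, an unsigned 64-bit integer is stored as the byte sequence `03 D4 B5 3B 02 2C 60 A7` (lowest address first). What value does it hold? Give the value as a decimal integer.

276044742220603559

In big-endian order the high byte comes first in memory.
The bytes are already most-significant first: 0x03D4B53B022C60A7.
0x03D4B53B022C60A7 = 276044742220603559.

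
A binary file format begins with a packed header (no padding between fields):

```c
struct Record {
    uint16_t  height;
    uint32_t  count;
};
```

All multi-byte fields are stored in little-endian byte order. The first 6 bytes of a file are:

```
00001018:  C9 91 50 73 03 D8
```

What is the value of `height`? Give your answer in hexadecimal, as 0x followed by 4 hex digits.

`height` is the first field, at byte offset 0, occupying 2 bytes.
Bytes at offsets 0..1: C9 91.
In little-endian order the low byte comes first in memory.
Reassemble most-significant byte first: 91 C9 → 0x91C9.

0x91C9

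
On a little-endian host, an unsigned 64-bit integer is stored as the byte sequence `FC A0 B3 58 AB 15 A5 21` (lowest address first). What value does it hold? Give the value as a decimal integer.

2424367800080638204

In little-endian order the low byte comes first in memory.
Reassemble most-significant byte first: 21 A5 15 AB 58 B3 A0 FC → 0x21A515AB58B3A0FC.
0x21A515AB58B3A0FC = 2424367800080638204.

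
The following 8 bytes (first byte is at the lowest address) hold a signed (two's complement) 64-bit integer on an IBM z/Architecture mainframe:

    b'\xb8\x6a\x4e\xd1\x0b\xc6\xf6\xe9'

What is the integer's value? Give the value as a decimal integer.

-5158223763446761751

In big-endian order the high byte comes first in memory.
The bytes are already most-significant first: 0xB86A4ED10BC6F6E9.
Top bit is set, so as a signed 64-bit value this is 0xB86A4ED10BC6F6E9 − 2^64 = -5158223763446761751.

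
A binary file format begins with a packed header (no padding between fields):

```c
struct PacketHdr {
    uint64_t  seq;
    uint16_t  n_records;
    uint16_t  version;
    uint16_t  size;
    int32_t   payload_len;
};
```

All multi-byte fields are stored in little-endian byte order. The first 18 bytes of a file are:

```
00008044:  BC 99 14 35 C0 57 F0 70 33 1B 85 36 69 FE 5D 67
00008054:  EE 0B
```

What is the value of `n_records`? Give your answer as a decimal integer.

6963

`n_records` follows `seq` (8 bytes), so it starts at byte offset 8 and occupies 2 bytes.
Bytes at offsets 8..9: 33 1B.
Little-endian stores the least-significant byte at the lowest address.
Reassemble most-significant byte first: 1B 33 → 0x1B33.
0x1B33 = 6963.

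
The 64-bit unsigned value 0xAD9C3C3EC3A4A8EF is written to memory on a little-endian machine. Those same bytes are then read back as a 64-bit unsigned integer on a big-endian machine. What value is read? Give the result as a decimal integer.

Stored little-endian, the bytes at ascending addresses are EF A8 A4 C3 3E 3C 9C AD.
Read back as big-endian, the last byte is least significant, giving 0xEFA8A4C33E3C9CAD.
0xEFA8A4C33E3C9CAD = 17269233929621904557.

17269233929621904557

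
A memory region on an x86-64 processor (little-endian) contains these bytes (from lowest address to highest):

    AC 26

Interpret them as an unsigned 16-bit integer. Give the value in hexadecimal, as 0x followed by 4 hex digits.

0x26AC

In little-endian order the low byte comes first in memory.
Reassemble most-significant byte first: 26 AC → 0x26AC.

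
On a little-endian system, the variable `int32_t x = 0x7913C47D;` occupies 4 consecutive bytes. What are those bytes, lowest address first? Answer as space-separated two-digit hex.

7D C4 13 79

Split into bytes (most-significant first): 79 13 C4 7D.
Little-endian stores the least-significant byte at the lowest address.
So at ascending addresses the bytes are 7D C4 13 79.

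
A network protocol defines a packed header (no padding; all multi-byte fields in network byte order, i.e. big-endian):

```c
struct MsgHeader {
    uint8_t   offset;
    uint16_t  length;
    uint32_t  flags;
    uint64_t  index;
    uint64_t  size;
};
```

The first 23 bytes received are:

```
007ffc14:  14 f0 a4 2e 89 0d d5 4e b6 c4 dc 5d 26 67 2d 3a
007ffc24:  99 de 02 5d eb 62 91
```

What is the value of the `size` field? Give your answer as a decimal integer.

`size` follows `offset` (1 B), `length` (2 B), `flags` (4 B), `index` (8 B), so it starts at offset 1 + 2 + 4 + 8 = 15 and occupies 8 bytes.
Bytes at offsets 15..22: 3A 99 DE 02 5D EB 62 91.
In big-endian order the high byte comes first in memory.
The bytes are already most-significant first: 0x3A99DE025DEB6291.
0x3A99DE025DEB6291 = 4222650227383558801.

4222650227383558801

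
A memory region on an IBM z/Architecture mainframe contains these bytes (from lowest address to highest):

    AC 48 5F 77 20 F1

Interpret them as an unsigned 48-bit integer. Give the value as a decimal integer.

189426839265521

In big-endian order the high byte comes first in memory.
The bytes are already most-significant first: 0xAC485F7720F1.
0xAC485F7720F1 = 189426839265521.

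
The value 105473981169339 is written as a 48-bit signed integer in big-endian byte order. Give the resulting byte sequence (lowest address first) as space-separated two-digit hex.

105473981169339 in hexadecimal, padded to 48 bits, is 0x5FED932E3EBB.
Split into bytes (most-significant first): 5F ED 93 2E 3E BB.
In big-endian order the high byte comes first in memory.
So the memory order matches the most-significant-first order: 5F ED 93 2E 3E BB.

5F ED 93 2E 3E BB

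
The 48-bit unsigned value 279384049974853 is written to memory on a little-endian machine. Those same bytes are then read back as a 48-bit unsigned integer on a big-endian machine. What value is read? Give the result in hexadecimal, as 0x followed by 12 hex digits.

279384049974853 in 48-bit hexadecimal is 0xFE192B0DFE45.
Stored little-endian, the bytes at ascending addresses are 45 FE 0D 2B 19 FE.
Read back as big-endian, the last byte is least significant, giving 0x45FE0D2B19FE.

0x45FE0D2B19FE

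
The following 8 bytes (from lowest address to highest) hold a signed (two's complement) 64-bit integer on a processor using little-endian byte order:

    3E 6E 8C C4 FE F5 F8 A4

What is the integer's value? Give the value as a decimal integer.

Little-endian stores the least-significant byte at the lowest address.
Reassemble most-significant byte first: A4 F8 F5 FE C4 8C 6E 3E → 0xA4F8F5FEC48C6E3E.
Top bit is set, so as a signed 64-bit value this is 0xA4F8F5FEC48C6E3E − 2^64 = -6559222382697091522.

-6559222382697091522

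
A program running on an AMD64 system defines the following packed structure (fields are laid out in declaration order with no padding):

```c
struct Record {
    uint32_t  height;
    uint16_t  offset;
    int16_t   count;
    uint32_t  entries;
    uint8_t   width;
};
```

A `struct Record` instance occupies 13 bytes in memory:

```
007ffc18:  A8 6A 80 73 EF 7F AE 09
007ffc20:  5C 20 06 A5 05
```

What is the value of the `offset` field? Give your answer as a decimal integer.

`offset` follows `height` (4 bytes), so it starts at byte offset 4 and occupies 2 bytes.
Bytes at offsets 4..5: EF 7F.
Little-endian: lowest address holds the least-significant byte.
Reassemble most-significant byte first: 7F EF → 0x7FEF.
0x7FEF = 32751.

32751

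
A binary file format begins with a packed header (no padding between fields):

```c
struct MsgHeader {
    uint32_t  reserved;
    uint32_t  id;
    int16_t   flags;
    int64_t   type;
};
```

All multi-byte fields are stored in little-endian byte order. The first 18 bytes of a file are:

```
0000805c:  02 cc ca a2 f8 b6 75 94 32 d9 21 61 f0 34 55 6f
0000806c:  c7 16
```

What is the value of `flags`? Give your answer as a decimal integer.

-9934

`flags` follows `reserved` (4 B), `id` (4 B), so it starts at offset 4 + 4 = 8 and occupies 2 bytes.
Bytes at offsets 8..9: 32 D9.
Little-endian stores the least-significant byte at the lowest address.
Reassemble most-significant byte first: D9 32 → 0xD932.
Top bit is set, so as a signed 16-bit value this is 0xD932 − 2^16 = -9934.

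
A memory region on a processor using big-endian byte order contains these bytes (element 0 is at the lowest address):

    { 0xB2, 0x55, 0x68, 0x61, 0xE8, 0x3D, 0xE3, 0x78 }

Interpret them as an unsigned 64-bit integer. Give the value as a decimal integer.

12850291881489064824

In big-endian order the high byte comes first in memory.
The bytes are already most-significant first: 0xB2556861E83DE378.
0xB2556861E83DE378 = 12850291881489064824.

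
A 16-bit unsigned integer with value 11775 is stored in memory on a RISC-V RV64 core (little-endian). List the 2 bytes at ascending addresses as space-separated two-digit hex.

11775 in hexadecimal, padded to 16 bits, is 0x2DFF.
Split into bytes (most-significant first): 2D FF.
In little-endian order the low byte comes first in memory.
So at ascending addresses the bytes are FF 2D.

FF 2D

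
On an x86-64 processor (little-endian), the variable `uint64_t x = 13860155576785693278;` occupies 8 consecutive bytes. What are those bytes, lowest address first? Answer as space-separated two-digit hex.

5E EA F5 15 10 2A 59 C0

13860155576785693278 in hexadecimal, padded to 64 bits, is 0xC0592A1015F5EA5E.
Split into bytes (most-significant first): C0 59 2A 10 15 F5 EA 5E.
In little-endian order the low byte comes first in memory.
So at ascending addresses the bytes are 5E EA F5 15 10 2A 59 C0.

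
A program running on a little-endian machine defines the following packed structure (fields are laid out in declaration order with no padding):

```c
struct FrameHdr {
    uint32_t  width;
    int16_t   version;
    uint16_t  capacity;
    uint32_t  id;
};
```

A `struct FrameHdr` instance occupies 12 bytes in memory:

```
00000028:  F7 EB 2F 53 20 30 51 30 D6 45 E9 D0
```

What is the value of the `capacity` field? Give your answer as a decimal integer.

12369

`capacity` follows `width` (4 B), `version` (2 B), so it starts at offset 4 + 2 = 6 and occupies 2 bytes.
Bytes at offsets 6..7: 51 30.
Little-endian stores the least-significant byte at the lowest address.
Reassemble most-significant byte first: 30 51 → 0x3051.
0x3051 = 12369.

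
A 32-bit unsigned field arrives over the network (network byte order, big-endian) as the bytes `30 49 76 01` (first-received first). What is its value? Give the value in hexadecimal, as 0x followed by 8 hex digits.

Big-endian: lowest address holds the most-significant byte.
The bytes are already most-significant first: 0x30497601.

0x30497601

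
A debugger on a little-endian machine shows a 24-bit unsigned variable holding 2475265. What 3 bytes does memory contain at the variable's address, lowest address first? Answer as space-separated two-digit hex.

2475265 in hexadecimal, padded to 24 bits, is 0x25C501.
Split into bytes (most-significant first): 25 C5 01.
Little-endian stores the least-significant byte at the lowest address.
So at ascending addresses the bytes are 01 C5 25.

01 C5 25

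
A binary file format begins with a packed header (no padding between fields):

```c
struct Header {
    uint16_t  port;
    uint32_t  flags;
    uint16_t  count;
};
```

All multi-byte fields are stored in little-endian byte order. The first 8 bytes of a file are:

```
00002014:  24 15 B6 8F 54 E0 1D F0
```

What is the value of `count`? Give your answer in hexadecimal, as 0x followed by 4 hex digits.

0xF01D

`count` follows `port` (2 B), `flags` (4 B), so it starts at offset 2 + 4 = 6 and occupies 2 bytes.
Bytes at offsets 6..7: 1D F0.
In little-endian order the low byte comes first in memory.
Reassemble most-significant byte first: F0 1D → 0xF01D.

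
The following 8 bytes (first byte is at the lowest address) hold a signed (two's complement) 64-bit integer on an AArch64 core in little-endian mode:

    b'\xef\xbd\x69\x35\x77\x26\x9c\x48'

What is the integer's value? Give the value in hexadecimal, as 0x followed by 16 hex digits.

In little-endian order the low byte comes first in memory.
Reassemble most-significant byte first: 48 9C 26 77 35 69 BD EF → 0x489C26773569BDEF.

0x489C26773569BDEF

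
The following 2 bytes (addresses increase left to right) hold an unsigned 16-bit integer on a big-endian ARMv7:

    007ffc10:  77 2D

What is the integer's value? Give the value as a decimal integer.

30509

Big-endian stores the most-significant byte at the lowest address.
The bytes are already most-significant first: 0x772D.
0x772D = 30509.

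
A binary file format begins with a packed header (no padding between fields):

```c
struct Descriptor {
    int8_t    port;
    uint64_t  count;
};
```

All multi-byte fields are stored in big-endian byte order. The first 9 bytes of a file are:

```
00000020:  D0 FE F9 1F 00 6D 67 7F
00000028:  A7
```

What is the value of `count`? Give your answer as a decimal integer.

18372750241530609575

`count` follows `port` (1 byte), so it starts at byte offset 1 and occupies 8 bytes.
Bytes at offsets 1..8: FE F9 1F 00 6D 67 7F A7.
In big-endian order the high byte comes first in memory.
The bytes are already most-significant first: 0xFEF91F006D677FA7.
0xFEF91F006D677FA7 = 18372750241530609575.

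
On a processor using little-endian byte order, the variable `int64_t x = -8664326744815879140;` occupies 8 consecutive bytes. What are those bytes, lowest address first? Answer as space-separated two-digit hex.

1C 3C 55 2D BB 20 C2 87

Two's complement of -8664326744815879140 in 64 bits: 8664326744815879140 = 0x783DDF44D2AAC3E4; invert → 0x87C220BB2D553C1B; add 1 → 0x87C220BB2D553C1C.
Split into bytes (most-significant first): 87 C2 20 BB 2D 55 3C 1C.
In little-endian order the low byte comes first in memory.
So at ascending addresses the bytes are 1C 3C 55 2D BB 20 C2 87.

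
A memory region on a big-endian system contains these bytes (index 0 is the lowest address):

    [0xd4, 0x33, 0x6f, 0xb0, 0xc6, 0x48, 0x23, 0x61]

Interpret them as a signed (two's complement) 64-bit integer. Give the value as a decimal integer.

-3156056108825042079

In big-endian order the high byte comes first in memory.
The bytes are already most-significant first: 0xD4336FB0C6482361.
Top bit is set, so as a signed 64-bit value this is 0xD4336FB0C6482361 − 2^64 = -3156056108825042079.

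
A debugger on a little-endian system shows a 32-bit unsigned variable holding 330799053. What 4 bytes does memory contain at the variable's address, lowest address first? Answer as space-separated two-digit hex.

CD 97 B7 13

330799053 in hexadecimal, padded to 32 bits, is 0x13B797CD.
Split into bytes (most-significant first): 13 B7 97 CD.
In little-endian order the low byte comes first in memory.
So at ascending addresses the bytes are CD 97 B7 13.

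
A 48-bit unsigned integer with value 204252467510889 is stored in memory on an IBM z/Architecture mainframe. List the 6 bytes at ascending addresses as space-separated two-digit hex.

B9 C4 3B C5 3E 69

204252467510889 in hexadecimal, padded to 48 bits, is 0xB9C43BC53E69.
Split into bytes (most-significant first): B9 C4 3B C5 3E 69.
In big-endian order the high byte comes first in memory.
So the memory order matches the most-significant-first order: B9 C4 3B C5 3E 69.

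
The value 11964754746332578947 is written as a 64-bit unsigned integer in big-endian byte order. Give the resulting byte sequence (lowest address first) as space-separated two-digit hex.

A6 0B 59 0C BF D2 84 83

11964754746332578947 in hexadecimal, padded to 64 bits, is 0xA60B590CBFD28483.
Split into bytes (most-significant first): A6 0B 59 0C BF D2 84 83.
Big-endian stores the most-significant byte at the lowest address.
So the memory order matches the most-significant-first order: A6 0B 59 0C BF D2 84 83.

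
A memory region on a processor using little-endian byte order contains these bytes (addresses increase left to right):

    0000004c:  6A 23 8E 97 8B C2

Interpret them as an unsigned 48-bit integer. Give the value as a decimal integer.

213904798917482

Little-endian: lowest address holds the least-significant byte.
Reassemble most-significant byte first: C2 8B 97 8E 23 6A → 0xC28B978E236A.
0xC28B978E236A = 213904798917482.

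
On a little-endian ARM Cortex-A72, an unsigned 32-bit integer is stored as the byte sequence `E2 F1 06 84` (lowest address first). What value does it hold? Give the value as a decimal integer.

2215047650

Little-endian: lowest address holds the least-significant byte.
Reassemble most-significant byte first: 84 06 F1 E2 → 0x8406F1E2.
0x8406F1E2 = 2215047650.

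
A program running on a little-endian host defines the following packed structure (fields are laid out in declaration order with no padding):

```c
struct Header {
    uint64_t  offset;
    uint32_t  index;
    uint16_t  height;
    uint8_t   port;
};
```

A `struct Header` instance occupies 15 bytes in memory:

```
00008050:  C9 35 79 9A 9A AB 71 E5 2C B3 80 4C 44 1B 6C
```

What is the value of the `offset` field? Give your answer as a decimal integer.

16533184387558749641

`offset` is the first field, at byte offset 0, occupying 8 bytes.
Bytes at offsets 0..7: C9 35 79 9A 9A AB 71 E5.
Little-endian stores the least-significant byte at the lowest address.
Reassemble most-significant byte first: E5 71 AB 9A 9A 79 35 C9 → 0xE571AB9A9A7935C9.
0xE571AB9A9A7935C9 = 16533184387558749641.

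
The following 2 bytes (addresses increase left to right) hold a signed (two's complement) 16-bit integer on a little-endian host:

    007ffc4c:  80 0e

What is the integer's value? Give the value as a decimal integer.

3712

In little-endian order the low byte comes first in memory.
Reassemble most-significant byte first: 0E 80 → 0x0E80.
0x0E80 = 3712.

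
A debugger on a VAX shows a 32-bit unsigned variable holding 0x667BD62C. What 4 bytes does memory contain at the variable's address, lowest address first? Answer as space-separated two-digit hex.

2C D6 7B 66

Split into bytes (most-significant first): 66 7B D6 2C.
Little-endian stores the least-significant byte at the lowest address.
So at ascending addresses the bytes are 2C D6 7B 66.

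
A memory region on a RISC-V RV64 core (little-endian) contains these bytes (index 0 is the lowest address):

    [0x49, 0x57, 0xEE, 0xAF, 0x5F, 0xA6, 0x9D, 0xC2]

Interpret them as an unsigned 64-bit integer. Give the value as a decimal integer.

Little-endian stores the least-significant byte at the lowest address.
Reassemble most-significant byte first: C2 9D A6 5F AF EE 57 49 → 0xC29DA65FAFEE5749.
0xC29DA65FAFEE5749 = 14023547744605329225.

14023547744605329225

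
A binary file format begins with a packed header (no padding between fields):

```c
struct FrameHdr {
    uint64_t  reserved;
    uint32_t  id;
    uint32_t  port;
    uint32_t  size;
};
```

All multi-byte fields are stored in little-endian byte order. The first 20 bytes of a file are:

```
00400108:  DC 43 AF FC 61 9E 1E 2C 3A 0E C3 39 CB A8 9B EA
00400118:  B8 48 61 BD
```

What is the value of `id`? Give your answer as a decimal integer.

969084474

`id` follows `reserved` (8 bytes), so it starts at byte offset 8 and occupies 4 bytes.
Bytes at offsets 8..11: 3A 0E C3 39.
In little-endian order the low byte comes first in memory.
Reassemble most-significant byte first: 39 C3 0E 3A → 0x39C30E3A.
0x39C30E3A = 969084474.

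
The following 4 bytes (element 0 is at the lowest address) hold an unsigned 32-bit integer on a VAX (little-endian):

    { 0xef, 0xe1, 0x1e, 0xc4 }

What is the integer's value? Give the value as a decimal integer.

Little-endian: lowest address holds the least-significant byte.
Reassemble most-significant byte first: C4 1E E1 EF → 0xC41EE1EF.
0xC41EE1EF = 3290358255.

3290358255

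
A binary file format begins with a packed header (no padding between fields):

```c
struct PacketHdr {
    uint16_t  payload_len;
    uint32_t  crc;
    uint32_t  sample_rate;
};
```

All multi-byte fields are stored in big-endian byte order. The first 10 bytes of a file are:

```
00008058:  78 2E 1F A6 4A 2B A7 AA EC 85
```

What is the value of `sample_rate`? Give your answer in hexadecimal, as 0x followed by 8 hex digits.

`sample_rate` follows `payload_len` (2 B), `crc` (4 B), so it starts at offset 2 + 4 = 6 and occupies 4 bytes.
Bytes at offsets 6..9: A7 AA EC 85.
In big-endian order the high byte comes first in memory.
The bytes are already most-significant first: 0xA7AAEC85.

0xA7AAEC85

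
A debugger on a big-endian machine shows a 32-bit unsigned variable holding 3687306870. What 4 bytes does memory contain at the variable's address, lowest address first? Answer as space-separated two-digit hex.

3687306870 in hexadecimal, padded to 32 bits, is 0xDBC7D676.
Split into bytes (most-significant first): DB C7 D6 76.
In big-endian order the high byte comes first in memory.
So the memory order matches the most-significant-first order: DB C7 D6 76.

DB C7 D6 76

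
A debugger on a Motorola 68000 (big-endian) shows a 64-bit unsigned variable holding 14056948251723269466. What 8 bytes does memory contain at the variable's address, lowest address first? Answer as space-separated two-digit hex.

14056948251723269466 in hexadecimal, padded to 64 bits, is 0xC3144FF54203855A.
Split into bytes (most-significant first): C3 14 4F F5 42 03 85 5A.
Big-endian stores the most-significant byte at the lowest address.
So the memory order matches the most-significant-first order: C3 14 4F F5 42 03 85 5A.

C3 14 4F F5 42 03 85 5A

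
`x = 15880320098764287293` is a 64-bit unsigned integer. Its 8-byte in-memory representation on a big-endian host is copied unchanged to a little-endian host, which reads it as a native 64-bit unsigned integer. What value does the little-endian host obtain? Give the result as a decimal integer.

4426289696321725148

15880320098764287293 in 64-bit hexadecimal is 0xDC623AFE06576D3D.
Stored big-endian, the bytes at ascending addresses are DC 62 3A FE 06 57 6D 3D.
Read back as little-endian, the first byte is least significant, giving 0x3D6D5706FE3A62DC.
0x3D6D5706FE3A62DC = 4426289696321725148.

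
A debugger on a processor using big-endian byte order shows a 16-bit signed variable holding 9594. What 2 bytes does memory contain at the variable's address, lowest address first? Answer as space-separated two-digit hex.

9594 in hexadecimal, padded to 16 bits, is 0x257A.
Split into bytes (most-significant first): 25 7A.
In big-endian order the high byte comes first in memory.
So the memory order matches the most-significant-first order: 25 7A.

25 7A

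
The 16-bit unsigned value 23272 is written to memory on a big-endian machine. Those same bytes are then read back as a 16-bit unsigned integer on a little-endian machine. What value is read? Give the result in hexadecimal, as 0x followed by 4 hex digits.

23272 in 16-bit hexadecimal is 0x5AE8.
Stored big-endian, the bytes at ascending addresses are 5A E8.
Read back as little-endian, the first byte is least significant, giving 0xE85A.

0xE85A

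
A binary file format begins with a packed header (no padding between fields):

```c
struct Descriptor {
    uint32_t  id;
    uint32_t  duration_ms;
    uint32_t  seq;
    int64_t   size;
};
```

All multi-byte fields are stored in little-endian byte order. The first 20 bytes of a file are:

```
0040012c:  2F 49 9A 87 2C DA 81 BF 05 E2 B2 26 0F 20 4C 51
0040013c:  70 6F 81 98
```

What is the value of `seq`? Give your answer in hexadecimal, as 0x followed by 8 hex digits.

0x26B2E205

`seq` follows `id` (4 B), `duration_ms` (4 B), so it starts at offset 4 + 4 = 8 and occupies 4 bytes.
Bytes at offsets 8..11: 05 E2 B2 26.
Little-endian: lowest address holds the least-significant byte.
Reassemble most-significant byte first: 26 B2 E2 05 → 0x26B2E205.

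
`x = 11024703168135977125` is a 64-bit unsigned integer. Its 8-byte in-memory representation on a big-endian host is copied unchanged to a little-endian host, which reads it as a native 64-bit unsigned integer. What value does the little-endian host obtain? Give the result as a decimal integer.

11914517705167601560

11024703168135977125 in 64-bit hexadecimal is 0x98FF9D1EBADE58A5.
Stored big-endian, the bytes at ascending addresses are 98 FF 9D 1E BA DE 58 A5.
Read back as little-endian, the first byte is least significant, giving 0xA558DEBA1E9DFF98.
0xA558DEBA1E9DFF98 = 11914517705167601560.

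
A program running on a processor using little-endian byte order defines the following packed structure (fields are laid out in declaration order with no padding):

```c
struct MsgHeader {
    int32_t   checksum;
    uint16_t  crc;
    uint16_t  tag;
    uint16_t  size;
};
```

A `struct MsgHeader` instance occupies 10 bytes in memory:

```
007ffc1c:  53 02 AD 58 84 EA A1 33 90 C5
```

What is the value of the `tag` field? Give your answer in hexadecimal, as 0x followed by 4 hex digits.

0x33A1

`tag` follows `checksum` (4 B), `crc` (2 B), so it starts at offset 4 + 2 = 6 and occupies 2 bytes.
Bytes at offsets 6..7: A1 33.
In little-endian order the low byte comes first in memory.
Reassemble most-significant byte first: 33 A1 → 0x33A1.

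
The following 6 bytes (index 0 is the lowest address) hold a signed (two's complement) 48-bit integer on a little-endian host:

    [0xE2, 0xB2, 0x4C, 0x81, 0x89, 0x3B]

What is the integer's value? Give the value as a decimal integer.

In little-endian order the low byte comes first in memory.
Reassemble most-significant byte first: 3B 89 81 4C B2 E2 → 0x3B89814CB2E2.
0x3B89814CB2E2 = 65461765845730.

65461765845730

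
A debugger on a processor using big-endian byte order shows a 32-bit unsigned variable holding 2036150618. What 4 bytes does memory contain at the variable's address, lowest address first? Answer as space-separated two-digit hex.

79 5D 31 5A

2036150618 in hexadecimal, padded to 32 bits, is 0x795D315A.
Split into bytes (most-significant first): 79 5D 31 5A.
In big-endian order the high byte comes first in memory.
So the memory order matches the most-significant-first order: 79 5D 31 5A.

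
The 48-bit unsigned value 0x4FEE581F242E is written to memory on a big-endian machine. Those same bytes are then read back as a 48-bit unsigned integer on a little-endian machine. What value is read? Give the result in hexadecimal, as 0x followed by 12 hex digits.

Stored big-endian, the bytes at ascending addresses are 4F EE 58 1F 24 2E.
Read back as little-endian, the first byte is least significant, giving 0x2E241F58EE4F.

0x2E241F58EE4F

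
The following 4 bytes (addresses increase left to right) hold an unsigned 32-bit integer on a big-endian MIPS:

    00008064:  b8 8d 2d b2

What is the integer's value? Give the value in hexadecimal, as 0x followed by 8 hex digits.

0xB88D2DB2

Big-endian stores the most-significant byte at the lowest address.
The bytes are already most-significant first: 0xB88D2DB2.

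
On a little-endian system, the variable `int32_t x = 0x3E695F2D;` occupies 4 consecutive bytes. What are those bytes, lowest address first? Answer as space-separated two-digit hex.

2D 5F 69 3E

Split into bytes (most-significant first): 3E 69 5F 2D.
In little-endian order the low byte comes first in memory.
So at ascending addresses the bytes are 2D 5F 69 3E.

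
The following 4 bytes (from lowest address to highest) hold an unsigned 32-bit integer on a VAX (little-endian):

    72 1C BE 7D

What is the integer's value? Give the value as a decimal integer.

Little-endian stores the least-significant byte at the lowest address.
Reassemble most-significant byte first: 7D BE 1C 72 → 0x7DBE1C72.
0x7DBE1C72 = 2109611122.

2109611122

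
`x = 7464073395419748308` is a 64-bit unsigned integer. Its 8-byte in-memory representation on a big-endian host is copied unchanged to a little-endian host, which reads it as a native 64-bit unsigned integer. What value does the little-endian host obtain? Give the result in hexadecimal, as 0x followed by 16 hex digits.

0xD41770EF34B79567

7464073395419748308 in 64-bit hexadecimal is 0x6795B734EF7017D4.
Stored big-endian, the bytes at ascending addresses are 67 95 B7 34 EF 70 17 D4.
Read back as little-endian, the first byte is least significant, giving 0xD41770EF34B79567.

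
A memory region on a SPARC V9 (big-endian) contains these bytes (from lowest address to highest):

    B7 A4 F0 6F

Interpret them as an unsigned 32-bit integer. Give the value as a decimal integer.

In big-endian order the high byte comes first in memory.
The bytes are already most-significant first: 0xB7A4F06F.
0xB7A4F06F = 3081039983.

3081039983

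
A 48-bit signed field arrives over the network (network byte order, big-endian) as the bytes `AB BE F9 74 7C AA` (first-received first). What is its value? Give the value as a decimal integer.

-92638259413846

Big-endian stores the most-significant byte at the lowest address.
The bytes are already most-significant first: 0xABBEF9747CAA.
Top bit is set, so as a signed 48-bit value this is 0xABBEF9747CAA − 2^48 = -92638259413846.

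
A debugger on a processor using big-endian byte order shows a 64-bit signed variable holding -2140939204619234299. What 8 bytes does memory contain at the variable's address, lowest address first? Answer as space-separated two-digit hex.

E2 49 DB 22 F6 F6 94 05

Two's complement of -2140939204619234299 in 64 bits: 2140939204619234299 = 0x1DB624DD09096BFB; invert → 0xE249DB22F6F69404; add 1 → 0xE249DB22F6F69405.
Split into bytes (most-significant first): E2 49 DB 22 F6 F6 94 05.
Big-endian: lowest address holds the most-significant byte.
So the memory order matches the most-significant-first order: E2 49 DB 22 F6 F6 94 05.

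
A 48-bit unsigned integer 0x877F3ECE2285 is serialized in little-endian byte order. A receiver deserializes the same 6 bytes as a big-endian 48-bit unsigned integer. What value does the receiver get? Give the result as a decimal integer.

146384535584647

Stored little-endian, the bytes at ascending addresses are 85 22 CE 3E 7F 87.
Read back as big-endian, the last byte is least significant, giving 0x8522CE3E7F87.
0x8522CE3E7F87 = 146384535584647.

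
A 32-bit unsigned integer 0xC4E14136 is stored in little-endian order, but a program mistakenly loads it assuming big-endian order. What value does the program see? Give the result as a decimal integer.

Stored little-endian, the bytes at ascending addresses are 36 41 E1 C4.
Read back as big-endian, the last byte is least significant, giving 0x3641E1C4.
0x3641E1C4 = 910287300.

910287300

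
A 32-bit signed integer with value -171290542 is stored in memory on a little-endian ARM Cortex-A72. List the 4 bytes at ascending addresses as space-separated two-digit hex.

52 50 CA F5

Two's complement of -171290542 in 32 bits: 171290542 = 0x0A35AFAE; invert → 0xF5CA5051; add 1 → 0xF5CA5052.
Split into bytes (most-significant first): F5 CA 50 52.
Little-endian: lowest address holds the least-significant byte.
So at ascending addresses the bytes are 52 50 CA F5.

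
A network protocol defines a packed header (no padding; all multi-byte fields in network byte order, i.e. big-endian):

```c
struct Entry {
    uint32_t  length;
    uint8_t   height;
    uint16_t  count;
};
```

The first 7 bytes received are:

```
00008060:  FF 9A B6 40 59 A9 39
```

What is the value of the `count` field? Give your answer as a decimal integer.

43321

`count` follows `length` (4 B), `height` (1 B), so it starts at offset 4 + 1 = 5 and occupies 2 bytes.
Bytes at offsets 5..6: A9 39.
In big-endian order the high byte comes first in memory.
The bytes are already most-significant first: 0xA939.
0xA939 = 43321.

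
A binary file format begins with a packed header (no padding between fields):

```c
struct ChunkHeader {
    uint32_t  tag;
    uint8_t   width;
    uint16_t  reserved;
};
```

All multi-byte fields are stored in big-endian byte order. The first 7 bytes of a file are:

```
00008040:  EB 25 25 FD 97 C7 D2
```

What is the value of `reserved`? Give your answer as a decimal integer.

`reserved` follows `tag` (4 B), `width` (1 B), so it starts at offset 4 + 1 = 5 and occupies 2 bytes.
Bytes at offsets 5..6: C7 D2.
Big-endian: lowest address holds the most-significant byte.
The bytes are already most-significant first: 0xC7D2.
0xC7D2 = 51154.

51154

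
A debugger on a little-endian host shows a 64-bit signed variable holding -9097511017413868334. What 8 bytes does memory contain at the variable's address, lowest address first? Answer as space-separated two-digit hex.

Two's complement of -9097511017413868334 in 64 bits: 9097511017413868334 = 0x7E40DA11D527FB2E; invert → 0x81BF25EE2AD804D1; add 1 → 0x81BF25EE2AD804D2.
Split into bytes (most-significant first): 81 BF 25 EE 2A D8 04 D2.
Little-endian: lowest address holds the least-significant byte.
So at ascending addresses the bytes are D2 04 D8 2A EE 25 BF 81.

D2 04 D8 2A EE 25 BF 81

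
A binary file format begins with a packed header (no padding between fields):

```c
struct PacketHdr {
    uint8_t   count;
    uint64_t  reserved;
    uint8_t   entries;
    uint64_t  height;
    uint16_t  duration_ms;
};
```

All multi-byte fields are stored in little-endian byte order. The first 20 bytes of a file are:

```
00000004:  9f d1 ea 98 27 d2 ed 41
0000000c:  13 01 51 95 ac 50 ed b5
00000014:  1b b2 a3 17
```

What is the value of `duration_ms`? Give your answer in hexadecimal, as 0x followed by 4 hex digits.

0x17A3

`duration_ms` follows `count` (1 B), `reserved` (8 B), `entries` (1 B), `height` (8 B), so it starts at offset 1 + 8 + 1 + 8 = 18 and occupies 2 bytes.
Bytes at offsets 18..19: A3 17.
Little-endian stores the least-significant byte at the lowest address.
Reassemble most-significant byte first: 17 A3 → 0x17A3.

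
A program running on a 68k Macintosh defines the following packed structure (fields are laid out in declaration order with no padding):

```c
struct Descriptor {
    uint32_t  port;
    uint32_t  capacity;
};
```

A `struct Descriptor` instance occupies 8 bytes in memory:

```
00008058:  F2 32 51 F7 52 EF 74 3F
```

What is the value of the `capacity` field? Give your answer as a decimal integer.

1391424575

`capacity` follows `port` (4 bytes), so it starts at byte offset 4 and occupies 4 bytes.
Bytes at offsets 4..7: 52 EF 74 3F.
In big-endian order the high byte comes first in memory.
The bytes are already most-significant first: 0x52EF743F.
0x52EF743F = 1391424575.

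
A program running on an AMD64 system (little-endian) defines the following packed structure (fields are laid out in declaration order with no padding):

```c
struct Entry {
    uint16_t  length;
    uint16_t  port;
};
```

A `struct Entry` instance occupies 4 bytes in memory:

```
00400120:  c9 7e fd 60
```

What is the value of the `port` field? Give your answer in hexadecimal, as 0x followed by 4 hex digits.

`port` follows `length` (2 bytes), so it starts at byte offset 2 and occupies 2 bytes.
Bytes at offsets 2..3: FD 60.
In little-endian order the low byte comes first in memory.
Reassemble most-significant byte first: 60 FD → 0x60FD.

0x60FD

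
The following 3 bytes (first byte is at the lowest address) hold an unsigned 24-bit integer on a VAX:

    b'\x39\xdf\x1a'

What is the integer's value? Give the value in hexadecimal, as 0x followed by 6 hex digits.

Little-endian: lowest address holds the least-significant byte.
Reassemble most-significant byte first: 1A DF 39 → 0x1ADF39.

0x1ADF39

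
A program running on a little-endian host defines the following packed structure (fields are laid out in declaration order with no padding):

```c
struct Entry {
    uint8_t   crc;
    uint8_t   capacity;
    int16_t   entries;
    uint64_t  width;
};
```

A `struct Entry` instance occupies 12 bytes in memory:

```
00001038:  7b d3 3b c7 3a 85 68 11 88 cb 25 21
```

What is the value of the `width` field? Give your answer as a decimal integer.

`width` follows `crc` (1 B), `capacity` (1 B), `entries` (2 B), so it starts at offset 1 + 1 + 2 = 4 and occupies 8 bytes.
Bytes at offsets 4..11: 3A 85 68 11 88 CB 25 21.
In little-endian order the low byte comes first in memory.
Reassemble most-significant byte first: 21 25 CB 88 11 68 85 3A → 0x2125CB881168853A.
0x2125CB881168853A = 2388538962657969466.

2388538962657969466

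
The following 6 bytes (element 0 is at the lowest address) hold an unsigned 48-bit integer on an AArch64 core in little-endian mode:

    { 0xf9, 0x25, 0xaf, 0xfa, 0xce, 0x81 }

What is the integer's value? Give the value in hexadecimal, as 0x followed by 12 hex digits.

0x81CEFAAF25F9

Little-endian stores the least-significant byte at the lowest address.
Reassemble most-significant byte first: 81 CE FA AF 25 F9 → 0x81CEFAAF25F9.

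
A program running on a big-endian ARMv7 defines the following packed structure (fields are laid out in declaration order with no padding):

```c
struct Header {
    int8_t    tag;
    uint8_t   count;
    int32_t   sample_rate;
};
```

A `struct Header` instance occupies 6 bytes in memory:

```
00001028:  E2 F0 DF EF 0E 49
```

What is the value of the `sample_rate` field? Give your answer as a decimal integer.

`sample_rate` follows `tag` (1 B), `count` (1 B), so it starts at offset 1 + 1 = 2 and occupies 4 bytes.
Bytes at offsets 2..5: DF EF 0E 49.
Big-endian: lowest address holds the most-significant byte.
The bytes are already most-significant first: 0xDFEF0E49.
Top bit is set, so as a signed 32-bit value this is 0xDFEF0E49 − 2^32 = -537981367.

-537981367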